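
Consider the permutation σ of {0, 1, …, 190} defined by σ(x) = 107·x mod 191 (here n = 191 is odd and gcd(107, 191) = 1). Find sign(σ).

+1

Start at x=121: 121 → 150 → 6 → 69 → 125 → 5 → 153 → … (one orbit).
Cycle type of π: 19×10 + 1; total 11 cycles.
Σ(ℓ_i−1) = 191−11 = 180; sign = (−1)^180 = +1.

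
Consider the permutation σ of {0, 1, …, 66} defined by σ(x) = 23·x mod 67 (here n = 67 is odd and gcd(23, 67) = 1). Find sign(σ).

Orbit of 1 under x↦23x: [1, 23, 60, 40, 49, 55, 59]… (length divides ord_67(23)).
The orbit structure of x ↦ 23x mod 67: 3 orbits of sizes [33, 33, 1].
67 − 3 = 64 transpositions; sign(π) = (−1)^64 = +1.

+1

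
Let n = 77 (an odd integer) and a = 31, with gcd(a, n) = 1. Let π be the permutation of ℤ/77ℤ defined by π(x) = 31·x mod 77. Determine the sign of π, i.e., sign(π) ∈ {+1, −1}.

-1

Trace 36: π^k(36) = [36, 38, 23, 20, 4, 47, 71] for k=0..6.
Decompose π into cycles: lengths [30, 30, 6, 5, 5, 1] (6 cycles, including the fixed point 0).
Σ(ℓ_i−1) = 77−6 = 71; sign = (−1)^71 = -1.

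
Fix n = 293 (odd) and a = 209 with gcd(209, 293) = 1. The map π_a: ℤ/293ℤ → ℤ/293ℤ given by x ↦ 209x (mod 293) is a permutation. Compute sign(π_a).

+1

Trace 97: π^k(97) = [97, 56, 277, 172, 202, 26, 160] for k=0..6.
Decompose π into cycles: lengths [146, 146, 1] (3 cycles, including the fixed point 0).
sign(π) = (−1)^{n − #cycles} = (−1)^{293−3} = (−1)^290 = +1.
(209|293)_J = +1 (Zolotarev's lemma cross-check).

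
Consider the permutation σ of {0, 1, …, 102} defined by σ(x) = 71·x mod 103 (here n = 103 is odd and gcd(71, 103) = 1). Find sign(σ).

Trace 23: π^k(23) = [23, 88, 68, 90, 4, 78, 79] for k=0..6.
2 cycles of lengths [102, 1].
sign(π) = (−1)^{n − #cycles} = (−1)^{103−2} = (−1)^101 = -1.

-1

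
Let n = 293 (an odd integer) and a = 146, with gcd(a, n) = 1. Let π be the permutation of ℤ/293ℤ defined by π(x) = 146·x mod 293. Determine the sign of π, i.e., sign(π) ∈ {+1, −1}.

Trace 57: π^k(57) = [57, 118, 234, 176, 205, 44, 271] for k=0..6.
Decompose π into cycles: lengths [292, 1] (2 cycles, including the fixed point 0).
Σ(ℓ_i−1) = 293−2 = 291; sign = (−1)^291 = -1.
(146|293)_J = -1 (Zolotarev's lemma cross-check).

-1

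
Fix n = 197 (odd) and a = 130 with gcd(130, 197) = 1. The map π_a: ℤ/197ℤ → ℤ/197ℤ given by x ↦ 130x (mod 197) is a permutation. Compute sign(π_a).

-1

Start at x=139: 139 → 143 → 72 → 101 → 128 → 92 → 140 → … (one orbit).
2 cycles of lengths [196, 1].
sign(π) = (−1)^{n − #cycles} = (−1)^{197−2} = (−1)^195 = -1.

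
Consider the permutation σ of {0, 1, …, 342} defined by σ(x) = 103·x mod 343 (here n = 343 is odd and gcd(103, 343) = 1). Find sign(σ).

Trace 248: π^k(248) = [248, 162, 222, 228, 160, 16, 276] for k=0..6.
π_103 has 4 disjoint cycles with lengths [294, 42, 6, 1] on {0,…,342}.
With 4 cycles on 343 points, sign = (−1)^{343−4} = -1.

-1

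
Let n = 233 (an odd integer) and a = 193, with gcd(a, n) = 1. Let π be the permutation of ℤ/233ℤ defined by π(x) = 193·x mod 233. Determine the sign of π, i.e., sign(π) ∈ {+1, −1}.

Start at x=62: 62 → 83 → 175 → 223 → 167 → 77 → 182 → … (one orbit).
Cycle type of π: 232 + 1; total 2 cycles.
sign(π) = (−1)^{n − #cycles} = (−1)^{233−2} = (−1)^231 = -1.

-1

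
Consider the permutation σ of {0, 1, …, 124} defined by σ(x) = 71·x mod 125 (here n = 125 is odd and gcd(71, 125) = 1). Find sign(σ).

+1

Trace 76: π^k(76) = [76, 21, 116, 111, 6, 51, 121] for k=0..6.
The orbit structure of x ↦ 71x mod 125: 13 orbits of sizes [25, 25, 25, 25, 5, 5, 5, 5, 1, 1, 1, 1, 1].
13 cycles on 125: each ℓ→(−1)^(ℓ−1), product (−1)^112 = +1.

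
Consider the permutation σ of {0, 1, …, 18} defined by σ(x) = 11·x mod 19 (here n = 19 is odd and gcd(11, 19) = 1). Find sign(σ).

Orbit of 1 under x↦11x: [1, 11, 7]… (length divides ord_19(11)).
Cycle type of π: 3×6 + 1; total 7 cycles.
sign(π) = (−1)^{n − #cycles} = (−1)^{19−7} = (−1)^12 = +1.

+1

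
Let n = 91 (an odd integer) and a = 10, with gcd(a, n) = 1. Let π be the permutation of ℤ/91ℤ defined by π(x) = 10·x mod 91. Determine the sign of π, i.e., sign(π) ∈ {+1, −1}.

-1

Orbit of 1 under x↦10x: [1, 10, 9, 90, 81, 82]… (length divides ord_91(10)).
Cycle type of π: 6×15 + 1; total 16 cycles.
Σ(ℓ_i−1) = 91−16 = 75; sign = (−1)^75 = -1.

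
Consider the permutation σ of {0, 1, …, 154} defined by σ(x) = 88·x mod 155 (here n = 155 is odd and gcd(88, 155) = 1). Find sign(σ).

Start at x=36: 36 → 68 → 94 → 57 → 56 → 123 → 129 → … (one orbit).
Cycle lengths of π_88 on ℤ/155ℤ: [12, 12, 12, 12, 12, 12, 12, 12, 12, 12, 6, 6, 6, 6, 6, 4, 1]; 17 cycles in total.
Σ(ℓ_i−1) = 155−17 = 138; sign = (−1)^138 = +1.

+1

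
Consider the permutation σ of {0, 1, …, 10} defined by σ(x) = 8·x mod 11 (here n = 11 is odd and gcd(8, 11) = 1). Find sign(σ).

Orbit of 8 under x↦8x: [8, 9, 6, 4, 10, 3, 2]… (length divides ord_11(8)).
π_8 has 2 disjoint cycles with lengths [10, 1] on {0,…,10}.
2 cycles on 11: each ℓ→(−1)^(ℓ−1), product (−1)^9 = -1.
(8|11)_J = -1 (Zolotarev's lemma cross-check).

-1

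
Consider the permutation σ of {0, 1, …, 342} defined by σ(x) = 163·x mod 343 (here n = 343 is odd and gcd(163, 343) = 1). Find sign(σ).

Orbit of 326 under x↦163x: [326, 316, 58, 193, 246, 310, 109]… (length divides ord_343(163)).
Cycle type of π: 147×2 + 21×2 + 3×2 + 1; total 7 cycles.
sign(π) = (−1)^{n − #cycles} = (−1)^{343−7} = (−1)^336 = +1.

+1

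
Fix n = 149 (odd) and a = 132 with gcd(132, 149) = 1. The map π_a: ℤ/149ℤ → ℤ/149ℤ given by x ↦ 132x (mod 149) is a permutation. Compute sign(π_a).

Trace 37: π^k(37) = [37, 116, 114, 148, 17, 9, 145] for k=0..6.
3 cycles of lengths [74, 74, 1].
149 − 3 = 146 transpositions; sign(π) = (−1)^146 = +1.

+1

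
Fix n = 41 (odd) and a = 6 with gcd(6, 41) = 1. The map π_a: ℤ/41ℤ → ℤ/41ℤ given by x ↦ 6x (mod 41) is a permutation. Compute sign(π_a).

-1

Start at x=35: 35 → 5 → 30 → 16 → 14 → 2 → 12 → … (one orbit).
Cycle type of π: 40 + 1; total 2 cycles.
sign(π) = (−1)^{n − #cycles} = (−1)^{41−2} = (−1)^39 = -1.
Zolotarev: (6|41) = -1, matching the cycle-count sign.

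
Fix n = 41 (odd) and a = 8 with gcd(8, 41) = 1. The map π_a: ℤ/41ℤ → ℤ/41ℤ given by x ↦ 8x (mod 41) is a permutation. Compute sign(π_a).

+1

Trace 21: π^k(21) = [21, 4, 32, 10, 39, 25, 36] for k=0..6.
π_8 has 3 disjoint cycles with lengths [20, 20, 1] on {0,…,40}.
Σ(ℓ_i−1) = 41−3 = 38; sign = (−1)^38 = +1.
Zolotarev: (8|41) = +1, matching the cycle-count sign.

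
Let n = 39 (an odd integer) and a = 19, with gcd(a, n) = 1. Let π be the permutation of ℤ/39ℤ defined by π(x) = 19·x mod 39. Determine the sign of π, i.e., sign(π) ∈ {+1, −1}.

Start at x=31: 31 → 4 → 37 → 1 → 19 → 10 → 34 → … (one orbit).
The orbit structure of x ↦ 19x mod 39: 6 orbits of sizes [12, 12, 12, 1, 1, 1].
With 6 cycles on 39 points, sign = (−1)^{39−6} = -1.
Check: (19/39) = -1 by Zolotarev.

-1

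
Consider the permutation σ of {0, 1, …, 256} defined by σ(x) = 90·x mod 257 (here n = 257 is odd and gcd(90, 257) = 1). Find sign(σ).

Start at x=227: 227 → 127 → 122 → 186 → 35 → 66 → 29 → … (one orbit).
2 cycles of lengths [256, 1].
n − c = 257 − 2 = 255; sign = (−1)^255 = -1.

-1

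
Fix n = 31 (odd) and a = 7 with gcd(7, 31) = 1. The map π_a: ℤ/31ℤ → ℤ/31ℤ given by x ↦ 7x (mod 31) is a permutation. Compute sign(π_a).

+1

Trace 1: π^k(1) = [1, 7, 18, 2, 14, 5, 4] for k=0..6.
3 cycles of lengths [15, 15, 1].
sign(π) = (−1)^{n − #cycles} = (−1)^{31−3} = (−1)^28 = +1.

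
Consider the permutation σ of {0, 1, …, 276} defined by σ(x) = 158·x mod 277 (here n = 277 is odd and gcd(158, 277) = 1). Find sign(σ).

-1

Orbit of 20 under x↦158x: [20, 113, 126, 241, 129, 161, 231]… (length divides ord_277(158)).
Decompose π into cycles: lengths [276, 1] (2 cycles, including the fixed point 0).
With 2 cycles on 277 points, sign = (−1)^{277−2} = -1.
(158|277)_J = -1 (Zolotarev's lemma cross-check).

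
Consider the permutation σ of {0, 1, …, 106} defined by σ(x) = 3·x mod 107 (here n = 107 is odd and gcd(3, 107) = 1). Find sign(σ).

+1

Start at x=16: 16 → 48 → 37 → 4 → 12 → 36 → 1 → … (one orbit).
π_3 has 3 disjoint cycles with lengths [53, 53, 1] on {0,…,106}.
Σ(ℓ_i−1) = 107−3 = 104; sign = (−1)^104 = +1.
Via Zolotarev, sign(π_{3}) = (3|107) = +1.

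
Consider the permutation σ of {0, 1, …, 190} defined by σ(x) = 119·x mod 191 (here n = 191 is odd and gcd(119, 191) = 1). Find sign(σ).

-1

Orbit of 169 under x↦119x: [169, 56, 170, 175, 6, 141, 162]… (length divides ord_191(119)).
Cycle lengths of π_119 on ℤ/191ℤ: [190, 1]; 2 cycles in total.
n − c = 191 − 2 = 189; sign = (−1)^189 = -1.
Zolotarev: (119|191) = -1, matching the cycle-count sign.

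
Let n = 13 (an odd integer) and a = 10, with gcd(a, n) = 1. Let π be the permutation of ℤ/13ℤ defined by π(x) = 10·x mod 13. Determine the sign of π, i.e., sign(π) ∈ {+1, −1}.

+1

Orbit of 10 under x↦10x: [10, 9, 12, 3, 4, 1]… (length divides ord_13(10)).
π_10 has 3 disjoint cycles with lengths [6, 6, 1] on {0,…,12}.
Σ(ℓ_i−1) = 13−3 = 10; sign = (−1)^10 = +1.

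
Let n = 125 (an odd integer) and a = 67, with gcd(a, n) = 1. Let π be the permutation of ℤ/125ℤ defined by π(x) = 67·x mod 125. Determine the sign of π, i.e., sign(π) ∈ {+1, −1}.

-1

Trace 6: π^k(6) = [6, 27, 59, 78, 101, 17, 14] for k=0..6.
π_67 has 4 disjoint cycles with lengths [100, 20, 4, 1] on {0,…,124}.
Σ(ℓ_i−1) = 125−4 = 121; sign = (−1)^121 = -1.
Via Zolotarev, sign(π_{67}) = (67|125) = -1.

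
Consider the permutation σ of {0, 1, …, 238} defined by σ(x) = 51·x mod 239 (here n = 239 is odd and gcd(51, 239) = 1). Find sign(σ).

+1

Trace 67: π^k(67) = [67, 71, 36, 163, 187, 216, 22] for k=0..6.
15 cycles of lengths [17, 17, 17, 17, 17, 17, 17, 17, 17, 17, 17, 17, 17, 17, 1].
sign(π) = (−1)^{n − #cycles} = (−1)^{239−15} = (−1)^224 = +1.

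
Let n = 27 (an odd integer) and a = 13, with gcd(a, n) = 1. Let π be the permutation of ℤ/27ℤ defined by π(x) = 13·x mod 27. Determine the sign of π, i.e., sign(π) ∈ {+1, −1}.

Trace 19: π^k(19) = [19, 4, 25, 1, 13, 7, 10] for k=0..6.
7 cycles of lengths [9, 9, 3, 3, 1, 1, 1].
7 cycles on 27: each ℓ→(−1)^(ℓ−1), product (−1)^20 = +1.

+1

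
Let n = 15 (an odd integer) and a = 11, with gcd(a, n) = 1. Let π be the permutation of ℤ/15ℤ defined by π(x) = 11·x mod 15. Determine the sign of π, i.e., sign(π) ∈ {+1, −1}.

-1

Orbit of 11 under x↦11x: [11, 1]… (length divides ord_15(11)).
Cycle lengths of π_11 on ℤ/15ℤ: [2, 2, 2, 2, 2, 1, 1, 1, 1, 1]; 10 cycles in total.
With 10 cycles on 15 points, sign = (−1)^{15−10} = -1.
Zolotarev: (11|15) = -1, matching the cycle-count sign.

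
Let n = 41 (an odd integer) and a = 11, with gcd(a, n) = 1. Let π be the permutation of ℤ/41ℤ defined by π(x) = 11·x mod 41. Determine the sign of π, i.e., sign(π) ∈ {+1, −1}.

-1

Orbit of 20 under x↦11x: [20, 15, 1, 11, 39, 19, 4]… (length divides ord_41(11)).
2 cycles of lengths [40, 1].
n − c = 41 − 2 = 39; sign = (−1)^39 = -1.
(11|41)_J = -1 (Zolotarev's lemma cross-check).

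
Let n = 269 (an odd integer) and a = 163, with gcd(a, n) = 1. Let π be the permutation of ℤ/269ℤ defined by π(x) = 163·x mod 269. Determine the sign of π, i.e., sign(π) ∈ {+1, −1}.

Orbit of 201 under x↦163x: [201, 214, 181, 182, 76, 14, 130]… (length divides ord_269(163)).
π_163 has 2 disjoint cycles with lengths [268, 1] on {0,…,268}.
Σ(ℓ_i−1) = 269−2 = 267; sign = (−1)^267 = -1.

-1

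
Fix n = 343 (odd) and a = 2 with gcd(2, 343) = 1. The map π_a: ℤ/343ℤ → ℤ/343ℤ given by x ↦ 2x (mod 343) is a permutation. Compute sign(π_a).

Trace 310: π^k(310) = [310, 277, 211, 79, 158, 316, 289] for k=0..6.
π_2 has 7 disjoint cycles with lengths [147, 147, 21, 21, 3, 3, 1] on {0,…,342}.
343 − 7 = 336 transpositions; sign(π) = (−1)^336 = +1.
Via Zolotarev, sign(π_{2}) = (2|343) = +1.

+1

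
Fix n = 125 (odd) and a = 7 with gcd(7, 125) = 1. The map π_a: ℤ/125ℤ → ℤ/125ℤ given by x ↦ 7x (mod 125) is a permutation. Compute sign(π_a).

-1

Orbit of 26 under x↦7x: [26, 57, 24, 43, 51, 107, 124]… (length divides ord_125(7)).
π_7 has 12 disjoint cycles with lengths [20, 20, 20, 20, 20, 4, 4, 4, 4, 4, 4, 1] on {0,…,124}.
Σ(ℓ_i−1) = 125−12 = 113; sign = (−1)^113 = -1.
Check: (7/125) = -1 by Zolotarev.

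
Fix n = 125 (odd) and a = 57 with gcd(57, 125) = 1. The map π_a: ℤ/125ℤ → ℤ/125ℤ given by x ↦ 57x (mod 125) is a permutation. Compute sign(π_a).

-1

Start at x=1: 1 → 57 → 124 → 68 → 1 (one orbit).
Cycle lengths of π_57 on ℤ/125ℤ: [4, 4, 4, 4, 4, 4, 4, 4, 4, 4, 4, 4, 4, 4, 4, 4, 4, 4, 4, 4, 4, 4, 4, 4, 4, 4, 4, 4, 4, 4, 4, 1]; 32 cycles in total.
125 − 32 = 93 transpositions; sign(π) = (−1)^93 = -1.
(57|125)_J = -1 (Zolotarev's lemma cross-check).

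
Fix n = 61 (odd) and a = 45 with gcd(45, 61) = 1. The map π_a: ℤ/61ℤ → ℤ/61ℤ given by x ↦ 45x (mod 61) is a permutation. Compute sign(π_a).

+1

Trace 58: π^k(58) = [58, 48, 25, 27, 56, 19, 1] for k=0..6.
π_45 has 3 disjoint cycles with lengths [30, 30, 1] on {0,…,60}.
3 cycles on 61: each ℓ→(−1)^(ℓ−1), product (−1)^58 = +1.
(45|61)_J = +1 (Zolotarev's lemma cross-check).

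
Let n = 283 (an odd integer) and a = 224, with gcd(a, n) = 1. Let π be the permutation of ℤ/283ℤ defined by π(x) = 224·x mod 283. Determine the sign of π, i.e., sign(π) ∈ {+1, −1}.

Trace 156: π^k(156) = [156, 135, 242, 155, 194, 157, 76] for k=0..6.
Decompose π into cycles: lengths [282, 1] (2 cycles, including the fixed point 0).
Σ(ℓ_i−1) = 283−2 = 281; sign = (−1)^281 = -1.

-1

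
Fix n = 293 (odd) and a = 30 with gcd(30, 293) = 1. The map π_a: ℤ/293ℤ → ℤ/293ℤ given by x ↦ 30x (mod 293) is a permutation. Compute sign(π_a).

-1

Trace 235: π^k(235) = [235, 18, 247, 85, 206, 27, 224] for k=0..6.
The orbit structure of x ↦ 30x mod 293: 2 orbits of sizes [292, 1].
Σ(ℓ_i−1) = 293−2 = 291; sign = (−1)^291 = -1.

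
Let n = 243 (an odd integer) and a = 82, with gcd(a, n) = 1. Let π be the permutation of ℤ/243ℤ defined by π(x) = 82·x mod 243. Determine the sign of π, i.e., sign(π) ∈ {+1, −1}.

Trace 163: π^k(163) = [163, 1, 82] for k=0..2.
π_82 has 135 disjoint cycles with lengths [3, 3, 3, 3, 3, 3, 3, 3, 3, 3, 3, 3, 3, 3, 3, 3, 3, 3, 3, 3, 3, 3, 3, 3, 3, 3, 3, 3, 3, 3, 3, 3, 3, 3, 3, 3, 3, 3, 3, 3, 3, 3, 3, 3, 3, 3, 3, 3, 3, 3, 3, 3, 3, 3, 1, 1, 1, 1, 1, 1, 1, 1, 1, 1, 1, 1, 1, 1, 1, 1, 1, 1, 1, 1, 1, 1, 1, 1, 1, 1, 1, 1, 1, 1, 1, 1, 1, 1, 1, 1, 1, 1, 1, 1, 1, 1, 1, 1, 1, 1, 1, 1, 1, 1, 1, 1, 1, 1, 1, 1, 1, 1, 1, 1, 1, 1, 1, 1, 1, 1, 1, 1, 1, 1, 1, 1, 1, 1, 1, 1, 1, 1, 1, 1, 1] on {0,…,242}.
Σ(ℓ_i−1) = 243−135 = 108; sign = (−1)^108 = +1.

+1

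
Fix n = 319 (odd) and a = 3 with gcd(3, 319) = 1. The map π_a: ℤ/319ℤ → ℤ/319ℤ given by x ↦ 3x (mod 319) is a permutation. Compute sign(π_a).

-1

Orbit of 135 under x↦3x: [135, 86, 258, 136, 89, 267, 163]… (length divides ord_319(3)).
6 cycles of lengths [140, 140, 28, 5, 5, 1].
Σ(ℓ_i−1) = 319−6 = 313; sign = (−1)^313 = -1.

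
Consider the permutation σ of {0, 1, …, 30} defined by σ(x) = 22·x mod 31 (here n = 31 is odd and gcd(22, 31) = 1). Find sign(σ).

Start at x=6: 6 → 8 → 21 → 28 → 27 → 5 → 17 → … (one orbit).
π_22 has 2 disjoint cycles with lengths [30, 1] on {0,…,30}.
31 − 2 = 29 transpositions; sign(π) = (−1)^29 = -1.
(22|31)_J = -1 (Zolotarev's lemma cross-check).

-1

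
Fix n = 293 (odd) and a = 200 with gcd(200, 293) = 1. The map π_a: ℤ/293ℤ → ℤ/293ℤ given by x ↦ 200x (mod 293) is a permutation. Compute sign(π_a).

-1

Trace 86: π^k(86) = [86, 206, 180, 254, 111, 225, 171] for k=0..6.
Cycle lengths of π_200 on ℤ/293ℤ: [292, 1]; 2 cycles in total.
293 − 2 = 291 transpositions; sign(π) = (−1)^291 = -1.
(200|293)_J = -1 (Zolotarev's lemma cross-check).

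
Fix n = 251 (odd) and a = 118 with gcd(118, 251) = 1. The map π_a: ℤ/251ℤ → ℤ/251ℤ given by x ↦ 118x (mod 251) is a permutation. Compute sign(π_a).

Start at x=169: 169 → 113 → 31 → 144 → 175 → 68 → 243 → … (one orbit).
The orbit structure of x ↦ 118x mod 251: 3 orbits of sizes [125, 125, 1].
n − c = 251 − 3 = 248; sign = (−1)^248 = +1.

+1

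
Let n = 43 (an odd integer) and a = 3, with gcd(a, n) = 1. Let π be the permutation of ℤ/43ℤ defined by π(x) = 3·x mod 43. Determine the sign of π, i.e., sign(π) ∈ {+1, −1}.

Orbit of 36 under x↦3x: [36, 22, 23, 26, 35, 19, 14]… (length divides ord_43(3)).
The orbit structure of x ↦ 3x mod 43: 2 orbits of sizes [42, 1].
n − c = 43 − 2 = 41; sign = (−1)^41 = -1.
Via Zolotarev, sign(π_{3}) = (3|43) = -1.

-1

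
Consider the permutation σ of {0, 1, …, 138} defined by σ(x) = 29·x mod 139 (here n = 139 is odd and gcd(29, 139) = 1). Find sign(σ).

+1

Trace 89: π^k(89) = [89, 79, 67, 136, 52, 118, 86] for k=0..6.
π_29 has 3 disjoint cycles with lengths [69, 69, 1] on {0,…,138}.
3 cycles on 139: each ℓ→(−1)^(ℓ−1), product (−1)^136 = +1.
Via Zolotarev, sign(π_{29}) = (29|139) = +1.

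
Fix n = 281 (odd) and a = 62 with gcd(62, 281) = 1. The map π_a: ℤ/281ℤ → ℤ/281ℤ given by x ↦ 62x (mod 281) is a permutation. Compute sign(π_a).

+1

Start at x=153: 153 → 213 → 280 → 219 → 90 → 241 → 49 → … (one orbit).
Decompose π into cycles: lengths [20, 20, 20, 20, 20, 20, 20, 20, 20, 20, 20, 20, 20, 20, 1] (15 cycles, including the fixed point 0).
With 15 cycles on 281 points, sign = (−1)^{281−15} = +1.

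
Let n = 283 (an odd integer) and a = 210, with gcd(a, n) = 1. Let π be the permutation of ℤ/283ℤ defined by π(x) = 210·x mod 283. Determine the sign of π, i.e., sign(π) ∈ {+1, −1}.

-1

Orbit of 278 under x↦210x: [278, 82, 240, 26, 83, 167, 261]… (length divides ord_283(210)).
π_210 has 2 disjoint cycles with lengths [282, 1] on {0,…,282}.
Σ(ℓ_i−1) = 283−2 = 281; sign = (−1)^281 = -1.
Via Zolotarev, sign(π_{210}) = (210|283) = -1.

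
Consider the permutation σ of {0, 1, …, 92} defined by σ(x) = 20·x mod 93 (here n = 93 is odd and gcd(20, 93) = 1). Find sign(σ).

Orbit of 32 under x↦20x: [32, 82, 59, 64, 71, 25, 35]… (length divides ord_93(20)).
Cycle type of π: 30×2 + 15×2 + 2 + 1; total 6 cycles.
sign(π) = (−1)^{n − #cycles} = (−1)^{93−6} = (−1)^87 = -1.
Via Zolotarev, sign(π_{20}) = (20|93) = -1.

-1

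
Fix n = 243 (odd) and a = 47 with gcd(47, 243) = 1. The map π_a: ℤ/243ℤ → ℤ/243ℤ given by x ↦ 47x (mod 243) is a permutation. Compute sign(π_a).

-1

Orbit of 104 under x↦47x: [104, 28, 101, 130, 35, 187, 41]… (length divides ord_243(47)).
6 cycles of lengths [162, 54, 18, 6, 2, 1].
sign(π) = (−1)^{n − #cycles} = (−1)^{243−6} = (−1)^237 = -1.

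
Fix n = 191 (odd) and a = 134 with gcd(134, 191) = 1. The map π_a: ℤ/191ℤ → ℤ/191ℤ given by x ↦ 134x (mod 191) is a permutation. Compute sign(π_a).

+1

Trace 133: π^k(133) = [133, 59, 75, 118, 150, 45, 109] for k=0..6.
Cycle lengths of π_134 on ℤ/191ℤ: [95, 95, 1]; 3 cycles in total.
191 − 3 = 188 transpositions; sign(π) = (−1)^188 = +1.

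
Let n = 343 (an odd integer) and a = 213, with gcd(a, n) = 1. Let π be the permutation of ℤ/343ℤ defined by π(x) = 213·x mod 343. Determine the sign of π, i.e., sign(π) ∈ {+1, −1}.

Start at x=293: 293 → 326 → 152 → 134 → 73 → 114 → 272 → … (one orbit).
The orbit structure of x ↦ 213x mod 343: 4 orbits of sizes [294, 42, 6, 1].
sign(π) = (−1)^{n − #cycles} = (−1)^{343−4} = (−1)^339 = -1.
Check: (213/343) = -1 by Zolotarev.

-1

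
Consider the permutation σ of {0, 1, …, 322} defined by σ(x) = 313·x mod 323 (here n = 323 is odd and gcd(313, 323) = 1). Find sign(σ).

Start at x=194: 194 → 321 → 20 → 123 → 62 → 26 → 63 → … (one orbit).
Decompose π into cycles: lengths [144, 144, 16, 9, 9, 1] (6 cycles, including the fixed point 0).
sign(π) = (−1)^{n − #cycles} = (−1)^{323−6} = (−1)^317 = -1.
Check: (313/323) = -1 by Zolotarev.

-1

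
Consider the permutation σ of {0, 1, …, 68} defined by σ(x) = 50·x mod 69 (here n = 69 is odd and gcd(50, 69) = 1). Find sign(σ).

-1

Start at x=41: 41 → 49 → 35 → 25 → 8 → 55 → 59 → … (one orbit).
Cycle type of π: 22×2 + 11×2 + 2 + 1; total 6 cycles.
6 cycles on 69: each ℓ→(−1)^(ℓ−1), product (−1)^63 = -1.
Zolotarev: (50|69) = -1, matching the cycle-count sign.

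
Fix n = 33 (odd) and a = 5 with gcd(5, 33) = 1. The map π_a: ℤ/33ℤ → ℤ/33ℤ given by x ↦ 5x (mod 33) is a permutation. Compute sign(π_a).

-1

Trace 16: π^k(16) = [16, 14, 4, 20, 1, 5, 25] for k=0..6.
Decompose π into cycles: lengths [10, 10, 5, 5, 2, 1] (6 cycles, including the fixed point 0).
With 6 cycles on 33 points, sign = (−1)^{33−6} = -1.
Zolotarev: (5|33) = -1, matching the cycle-count sign.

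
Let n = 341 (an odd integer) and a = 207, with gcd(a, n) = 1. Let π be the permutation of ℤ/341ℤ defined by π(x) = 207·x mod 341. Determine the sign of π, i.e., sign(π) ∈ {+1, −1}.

Trace 333: π^k(333) = [333, 49, 254, 64, 290, 14, 170] for k=0..6.
Decompose π into cycles: lengths [30, 30, 30, 30, 30, 30, 30, 30, 30, 30, 30, 5, 5, 1] (14 cycles, including the fixed point 0).
341 − 14 = 327 transpositions; sign(π) = (−1)^327 = -1.

-1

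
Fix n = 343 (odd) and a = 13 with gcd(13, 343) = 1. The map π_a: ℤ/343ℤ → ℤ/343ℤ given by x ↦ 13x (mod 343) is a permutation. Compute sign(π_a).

-1

Orbit of 260 under x↦13x: [260, 293, 36, 125, 253, 202, 225]… (length divides ord_343(13)).
Decompose π into cycles: lengths [98, 98, 98, 14, 14, 14, 2, 2, 2, 1] (10 cycles, including the fixed point 0).
343 − 10 = 333 transpositions; sign(π) = (−1)^333 = -1.
The Jacobi symbol (13|343) = -1 (Zolotarev) agrees.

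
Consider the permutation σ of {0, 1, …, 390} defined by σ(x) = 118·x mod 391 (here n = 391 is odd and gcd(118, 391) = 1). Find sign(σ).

+1

Start at x=169: 169 → 1 → 118 → 239 → 50 → 35 → 220 → … (one orbit).
Cycle lengths of π_118 on ℤ/391ℤ: [22, 22, 22, 22, 22, 22, 22, 22, 22, 22, 22, 22, 22, 22, 22, 22, 11, 11, 2, 2, 2, 2, 2, 2, 2, 2, 1]; 27 cycles in total.
Σ(ℓ_i−1) = 391−27 = 364; sign = (−1)^364 = +1.
Via Zolotarev, sign(π_{118}) = (118|391) = +1.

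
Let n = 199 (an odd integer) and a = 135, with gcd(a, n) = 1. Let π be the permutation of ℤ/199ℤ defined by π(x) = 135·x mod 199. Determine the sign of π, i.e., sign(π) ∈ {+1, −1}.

-1

Orbit of 98 under x↦135x: [98, 96, 25, 191, 114, 67, 90]… (length divides ord_199(135)).
π_135 has 4 disjoint cycles with lengths [66, 66, 66, 1] on {0,…,198}.
Σ(ℓ_i−1) = 199−4 = 195; sign = (−1)^195 = -1.
Zolotarev: (135|199) = -1, matching the cycle-count sign.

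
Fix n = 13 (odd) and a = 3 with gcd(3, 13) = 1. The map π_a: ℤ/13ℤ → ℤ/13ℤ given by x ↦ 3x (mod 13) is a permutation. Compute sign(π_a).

+1

Trace 1: π^k(1) = [1, 3, 9] for k=0..2.
Cycle type of π: 3×4 + 1; total 5 cycles.
Σ(ℓ_i−1) = 13−5 = 8; sign = (−1)^8 = +1.
Zolotarev: (3|13) = +1, matching the cycle-count sign.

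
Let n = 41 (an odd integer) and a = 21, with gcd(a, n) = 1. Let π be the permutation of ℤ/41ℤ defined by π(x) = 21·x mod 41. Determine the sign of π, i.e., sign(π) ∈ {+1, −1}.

+1

Trace 20: π^k(20) = [20, 10, 5, 23, 32, 16, 8] for k=0..6.
3 cycles of lengths [20, 20, 1].
With 3 cycles on 41 points, sign = (−1)^{41−3} = +1.
The Jacobi symbol (21|41) = +1 (Zolotarev) agrees.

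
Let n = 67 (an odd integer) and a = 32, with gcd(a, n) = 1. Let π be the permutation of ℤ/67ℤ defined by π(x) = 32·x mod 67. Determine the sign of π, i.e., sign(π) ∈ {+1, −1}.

Trace 1: π^k(1) = [1, 32, 19, 5, 26, 28, 25] for k=0..6.
π_32 has 2 disjoint cycles with lengths [66, 1] on {0,…,66}.
n − c = 67 − 2 = 65; sign = (−1)^65 = -1.
(32|67)_J = -1 (Zolotarev's lemma cross-check).

-1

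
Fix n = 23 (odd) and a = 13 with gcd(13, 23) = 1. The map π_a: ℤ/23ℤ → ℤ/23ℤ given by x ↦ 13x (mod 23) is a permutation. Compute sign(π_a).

Trace 6: π^k(6) = [6, 9, 2, 3, 16, 1, 13] for k=0..6.
Cycle type of π: 11×2 + 1; total 3 cycles.
With 3 cycles on 23 points, sign = (−1)^{23−3} = +1.
The Jacobi symbol (13|23) = +1 (Zolotarev) agrees.

+1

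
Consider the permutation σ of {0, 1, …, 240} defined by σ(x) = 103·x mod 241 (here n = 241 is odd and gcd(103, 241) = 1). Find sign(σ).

Orbit of 162 under x↦103x: [162, 57, 87, 44, 194, 220, 6]… (length divides ord_241(103)).
Cycle lengths of π_103 on ℤ/241ℤ: [80, 80, 80, 1]; 4 cycles in total.
4 cycles on 241: each ℓ→(−1)^(ℓ−1), product (−1)^237 = -1.
(103|241)_J = -1 (Zolotarev's lemma cross-check).

-1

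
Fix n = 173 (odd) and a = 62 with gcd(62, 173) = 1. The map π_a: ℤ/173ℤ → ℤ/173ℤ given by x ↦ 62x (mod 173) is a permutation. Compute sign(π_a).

Start at x=110: 110 → 73 → 28 → 6 → 26 → 55 → 123 → … (one orbit).
π_62 has 2 disjoint cycles with lengths [172, 1] on {0,…,172}.
With 2 cycles on 173 points, sign = (−1)^{173−2} = -1.
Zolotarev: (62|173) = -1, matching the cycle-count sign.

-1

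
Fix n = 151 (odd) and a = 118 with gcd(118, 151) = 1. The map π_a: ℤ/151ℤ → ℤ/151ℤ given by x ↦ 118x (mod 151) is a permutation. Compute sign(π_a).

+1

Start at x=1: 1 → 118 → 32 → 1 (one orbit).
Decompose π into cycles: lengths [3, 3, 3, 3, 3, 3, 3, 3, 3, 3, 3, 3, 3, 3, 3, 3, 3, 3, 3, 3, 3, 3, 3, 3, 3, 3, 3, 3, 3, 3, 3, 3, 3, 3, 3, 3, 3, 3, 3, 3, 3, 3, 3, 3, 3, 3, 3, 3, 3, 3, 1] (51 cycles, including the fixed point 0).
Σ(ℓ_i−1) = 151−51 = 100; sign = (−1)^100 = +1.
(118|151)_J = +1 (Zolotarev's lemma cross-check).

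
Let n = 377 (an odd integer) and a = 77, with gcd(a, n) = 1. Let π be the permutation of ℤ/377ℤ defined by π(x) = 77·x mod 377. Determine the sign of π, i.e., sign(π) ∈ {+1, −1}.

Orbit of 311 under x↦77x: [311, 196, 12, 170, 272, 209, 259]… (length divides ord_377(77)).
Decompose π into cycles: lengths [28, 28, 28, 28, 28, 28, 28, 28, 28, 28, 28, 28, 28, 2, 2, 2, 2, 2, 2, 1] (20 cycles, including the fixed point 0).
Σ(ℓ_i−1) = 377−20 = 357; sign = (−1)^357 = -1.
The Jacobi symbol (77|377) = -1 (Zolotarev) agrees.

-1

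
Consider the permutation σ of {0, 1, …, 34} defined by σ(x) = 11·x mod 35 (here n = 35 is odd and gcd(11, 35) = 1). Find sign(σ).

+1

Orbit of 11 under x↦11x: [11, 16, 1]… (length divides ord_35(11)).
π_11 has 15 disjoint cycles with lengths [3, 3, 3, 3, 3, 3, 3, 3, 3, 3, 1, 1, 1, 1, 1] on {0,…,34}.
35 − 15 = 20 transpositions; sign(π) = (−1)^20 = +1.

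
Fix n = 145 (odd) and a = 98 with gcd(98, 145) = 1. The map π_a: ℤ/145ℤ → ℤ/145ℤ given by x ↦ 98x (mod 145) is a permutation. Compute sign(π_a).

+1

Trace 136: π^k(136) = [136, 133, 129, 27, 36, 48, 64] for k=0..6.
Decompose π into cycles: lengths [28, 28, 28, 28, 28, 4, 1] (7 cycles, including the fixed point 0).
With 7 cycles on 145 points, sign = (−1)^{145−7} = +1.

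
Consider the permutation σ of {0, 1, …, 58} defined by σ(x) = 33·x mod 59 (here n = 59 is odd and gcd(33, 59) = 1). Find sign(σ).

Trace 51: π^k(51) = [51, 31, 20, 11, 9, 2, 7] for k=0..6.
π_33 has 2 disjoint cycles with lengths [58, 1] on {0,…,58}.
2 cycles on 59: each ℓ→(−1)^(ℓ−1), product (−1)^57 = -1.
Zolotarev: (33|59) = -1, matching the cycle-count sign.

-1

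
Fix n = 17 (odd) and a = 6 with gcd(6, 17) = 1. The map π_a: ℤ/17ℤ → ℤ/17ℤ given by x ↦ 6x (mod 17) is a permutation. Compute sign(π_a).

-1

Start at x=13: 13 → 10 → 9 → 3 → 1 → 6 → 2 → … (one orbit).
2 cycles of lengths [16, 1].
Σ(ℓ_i−1) = 17−2 = 15; sign = (−1)^15 = -1.
Check: (6/17) = -1 by Zolotarev.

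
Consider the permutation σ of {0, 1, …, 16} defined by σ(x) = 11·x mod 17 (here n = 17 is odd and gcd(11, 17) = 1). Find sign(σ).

Trace 5: π^k(5) = [5, 4, 10, 8, 3, 16, 6] for k=0..6.
Cycle type of π: 16 + 1; total 2 cycles.
sign(π) = (−1)^{n − #cycles} = (−1)^{17−2} = (−1)^15 = -1.

-1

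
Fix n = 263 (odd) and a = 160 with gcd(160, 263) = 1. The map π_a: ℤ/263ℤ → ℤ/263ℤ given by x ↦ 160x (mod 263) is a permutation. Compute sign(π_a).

Trace 5: π^k(5) = [5, 11, 182, 190, 155, 78, 119] for k=0..6.
Cycle type of π: 262 + 1; total 2 cycles.
263 − 2 = 261 transpositions; sign(π) = (−1)^261 = -1.

-1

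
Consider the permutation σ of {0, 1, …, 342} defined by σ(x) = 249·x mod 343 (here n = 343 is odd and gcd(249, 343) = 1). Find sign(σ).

+1

Orbit of 65 under x↦249x: [65, 64, 158, 240, 78, 214, 121]… (length divides ord_343(249)).
7 cycles of lengths [147, 147, 21, 21, 3, 3, 1].
Σ(ℓ_i−1) = 343−7 = 336; sign = (−1)^336 = +1.
The Jacobi symbol (249|343) = +1 (Zolotarev) agrees.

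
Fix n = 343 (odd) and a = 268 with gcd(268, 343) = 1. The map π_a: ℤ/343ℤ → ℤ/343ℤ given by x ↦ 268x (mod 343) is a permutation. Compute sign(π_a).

+1

Trace 254: π^k(254) = [254, 158, 155, 37, 312, 267, 212] for k=0..6.
Cycle lengths of π_268 on ℤ/343ℤ: [147, 147, 21, 21, 3, 3, 1]; 7 cycles in total.
sign(π) = (−1)^{n − #cycles} = (−1)^{343−7} = (−1)^336 = +1.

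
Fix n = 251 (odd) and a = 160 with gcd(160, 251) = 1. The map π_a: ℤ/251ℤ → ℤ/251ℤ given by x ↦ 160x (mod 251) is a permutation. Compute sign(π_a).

-1

Orbit of 157 under x↦160x: [157, 20, 188, 211, 126, 80, 250]… (length divides ord_251(160)).
π_160 has 6 disjoint cycles with lengths [50, 50, 50, 50, 50, 1] on {0,…,250}.
n − c = 251 − 6 = 245; sign = (−1)^245 = -1.
(160|251)_J = -1 (Zolotarev's lemma cross-check).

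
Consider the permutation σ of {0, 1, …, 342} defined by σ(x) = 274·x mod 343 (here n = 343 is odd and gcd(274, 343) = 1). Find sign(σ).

+1

Trace 295: π^k(295) = [295, 225, 253, 36, 260, 239, 316] for k=0..6.
19 cycles of lengths [49, 49, 49, 49, 49, 49, 7, 7, 7, 7, 7, 7, 1, 1, 1, 1, 1, 1, 1].
Σ(ℓ_i−1) = 343−19 = 324; sign = (−1)^324 = +1.
(274|343)_J = +1 (Zolotarev's lemma cross-check).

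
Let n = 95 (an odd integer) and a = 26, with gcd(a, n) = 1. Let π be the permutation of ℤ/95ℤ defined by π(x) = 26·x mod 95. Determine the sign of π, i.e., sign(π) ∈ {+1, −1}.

Orbit of 26 under x↦26x: [26, 11, 1]… (length divides ord_95(26)).
Cycle type of π: 3×30 + 1×5; total 35 cycles.
Σ(ℓ_i−1) = 95−35 = 60; sign = (−1)^60 = +1.
Check: (26/95) = +1 by Zolotarev.

+1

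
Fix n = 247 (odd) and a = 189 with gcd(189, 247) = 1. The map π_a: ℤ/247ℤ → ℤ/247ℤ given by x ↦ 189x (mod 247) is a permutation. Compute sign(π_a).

Orbit of 132 under x↦189x: [132, 1, 189, 153, 18, 191, 37]… (length divides ord_247(189)).
Cycle type of π: 12×19 + 2×9 + 1; total 29 cycles.
sign(π) = (−1)^{n − #cycles} = (−1)^{247−29} = (−1)^218 = +1.
Zolotarev: (189|247) = +1, matching the cycle-count sign.

+1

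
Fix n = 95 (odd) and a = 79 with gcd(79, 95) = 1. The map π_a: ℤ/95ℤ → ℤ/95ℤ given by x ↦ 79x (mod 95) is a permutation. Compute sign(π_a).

-1

Trace 69: π^k(69) = [69, 36, 89, 1, 79, 66, 84] for k=0..6.
Decompose π into cycles: lengths [18, 18, 18, 18, 18, 2, 2, 1] (8 cycles, including the fixed point 0).
n − c = 95 − 8 = 87; sign = (−1)^87 = -1.
The Jacobi symbol (79|95) = -1 (Zolotarev) agrees.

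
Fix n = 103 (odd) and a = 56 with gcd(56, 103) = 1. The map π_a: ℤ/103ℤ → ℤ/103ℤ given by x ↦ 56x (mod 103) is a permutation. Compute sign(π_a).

Trace 1: π^k(1) = [1, 56, 46] for k=0..2.
Cycle lengths of π_56 on ℤ/103ℤ: [3, 3, 3, 3, 3, 3, 3, 3, 3, 3, 3, 3, 3, 3, 3, 3, 3, 3, 3, 3, 3, 3, 3, 3, 3, 3, 3, 3, 3, 3, 3, 3, 3, 3, 1]; 35 cycles in total.
35 cycles on 103: each ℓ→(−1)^(ℓ−1), product (−1)^68 = +1.

+1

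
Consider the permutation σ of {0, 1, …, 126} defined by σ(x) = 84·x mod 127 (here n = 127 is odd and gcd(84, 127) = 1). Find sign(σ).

Trace 13: π^k(13) = [13, 76, 34, 62, 1, 84, 71] for k=0..6.
Decompose π into cycles: lengths [63, 63, 1] (3 cycles, including the fixed point 0).
n − c = 127 − 3 = 124; sign = (−1)^124 = +1.
(84|127)_J = +1 (Zolotarev's lemma cross-check).

+1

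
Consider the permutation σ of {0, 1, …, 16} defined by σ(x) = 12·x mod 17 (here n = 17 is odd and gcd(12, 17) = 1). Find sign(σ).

Orbit of 6 under x↦12x: [6, 4, 14, 15, 10, 1, 12]… (length divides ord_17(12)).
2 cycles of lengths [16, 1].
2 cycles on 17: each ℓ→(−1)^(ℓ−1), product (−1)^15 = -1.

-1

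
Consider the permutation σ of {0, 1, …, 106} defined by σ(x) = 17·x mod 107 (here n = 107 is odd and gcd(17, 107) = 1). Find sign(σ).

Orbit of 78 under x↦17x: [78, 42, 72, 47, 50, 101, 5]… (length divides ord_107(17)).
π_17 has 2 disjoint cycles with lengths [106, 1] on {0,…,106}.
2 cycles on 107: each ℓ→(−1)^(ℓ−1), product (−1)^105 = -1.

-1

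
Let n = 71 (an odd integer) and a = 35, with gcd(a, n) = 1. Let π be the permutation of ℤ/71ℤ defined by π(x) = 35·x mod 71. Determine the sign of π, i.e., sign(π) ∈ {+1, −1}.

-1

Start at x=58: 58 → 42 → 50 → 46 → 48 → 47 → 12 → … (one orbit).
Decompose π into cycles: lengths [70, 1] (2 cycles, including the fixed point 0).
Σ(ℓ_i−1) = 71−2 = 69; sign = (−1)^69 = -1.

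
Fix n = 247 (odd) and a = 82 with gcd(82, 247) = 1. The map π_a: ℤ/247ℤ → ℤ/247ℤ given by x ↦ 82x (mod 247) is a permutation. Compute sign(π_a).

+1

Trace 82: π^k(82) = [82, 55, 64, 61, 62, 144, 199] for k=0..6.
π_82 has 17 disjoint cycles with lengths [18, 18, 18, 18, 18, 18, 18, 18, 18, 18, 18, 18, 9, 9, 6, 6, 1] on {0,…,246}.
247 − 17 = 230 transpositions; sign(π) = (−1)^230 = +1.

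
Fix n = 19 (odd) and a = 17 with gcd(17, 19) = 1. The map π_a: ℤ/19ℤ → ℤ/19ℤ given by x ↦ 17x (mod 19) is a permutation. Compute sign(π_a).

Orbit of 6 under x↦17x: [6, 7, 5, 9, 1, 17, 4]… (length divides ord_19(17)).
The orbit structure of x ↦ 17x mod 19: 3 orbits of sizes [9, 9, 1].
n − c = 19 − 3 = 16; sign = (−1)^16 = +1.

+1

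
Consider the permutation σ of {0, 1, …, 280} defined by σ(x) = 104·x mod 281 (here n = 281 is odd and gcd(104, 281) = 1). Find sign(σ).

Orbit of 83 under x↦104x: [83, 202, 214, 57, 27, 279, 73]… (length divides ord_281(104)).
Decompose π into cycles: lengths [280, 1] (2 cycles, including the fixed point 0).
n − c = 281 − 2 = 279; sign = (−1)^279 = -1.

-1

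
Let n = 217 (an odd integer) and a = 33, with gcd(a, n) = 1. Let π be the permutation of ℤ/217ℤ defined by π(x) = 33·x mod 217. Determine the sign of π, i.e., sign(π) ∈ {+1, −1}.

-1

Trace 159: π^k(159) = [159, 39, 202, 156, 157, 190, 194] for k=0..6.
The orbit structure of x ↦ 33x mod 217: 14 orbits of sizes [30, 30, 30, 30, 30, 30, 6, 5, 5, 5, 5, 5, 5, 1].
sign(π) = (−1)^{n − #cycles} = (−1)^{217−14} = (−1)^203 = -1.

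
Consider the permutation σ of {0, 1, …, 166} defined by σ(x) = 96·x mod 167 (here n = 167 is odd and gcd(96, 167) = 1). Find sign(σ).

+1

Orbit of 157 under x↦96x: [157, 42, 24, 133, 76, 115, 18]… (length divides ord_167(96)).
The orbit structure of x ↦ 96x mod 167: 3 orbits of sizes [83, 83, 1].
With 3 cycles on 167 points, sign = (−1)^{167−3} = +1.
Via Zolotarev, sign(π_{96}) = (96|167) = +1.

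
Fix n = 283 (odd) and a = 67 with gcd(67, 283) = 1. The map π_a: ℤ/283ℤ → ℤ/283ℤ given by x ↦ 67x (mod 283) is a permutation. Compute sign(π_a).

-1

Start at x=177: 177 → 256 → 172 → 204 → 84 → 251 → 120 → … (one orbit).
The orbit structure of x ↦ 67x mod 283: 4 orbits of sizes [94, 94, 94, 1].
Σ(ℓ_i−1) = 283−4 = 279; sign = (−1)^279 = -1.
Check: (67/283) = -1 by Zolotarev.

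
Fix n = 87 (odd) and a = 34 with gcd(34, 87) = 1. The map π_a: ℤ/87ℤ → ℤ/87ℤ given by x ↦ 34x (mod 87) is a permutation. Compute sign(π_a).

Start at x=28: 28 → 82 → 4 → 49 → 13 → 7 → 64 → … (one orbit).
Cycle type of π: 14×6 + 1×3; total 9 cycles.
87 − 9 = 78 transpositions; sign(π) = (−1)^78 = +1.
Via Zolotarev, sign(π_{34}) = (34|87) = +1.

+1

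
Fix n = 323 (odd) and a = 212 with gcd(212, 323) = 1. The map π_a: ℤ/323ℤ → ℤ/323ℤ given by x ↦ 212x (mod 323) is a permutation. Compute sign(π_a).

Trace 81: π^k(81) = [81, 53, 254, 230, 310, 151, 35] for k=0..6.
Decompose π into cycles: lengths [72, 72, 72, 72, 18, 8, 8, 1] (8 cycles, including the fixed point 0).
Σ(ℓ_i−1) = 323−8 = 315; sign = (−1)^315 = -1.
Check: (212/323) = -1 by Zolotarev.

-1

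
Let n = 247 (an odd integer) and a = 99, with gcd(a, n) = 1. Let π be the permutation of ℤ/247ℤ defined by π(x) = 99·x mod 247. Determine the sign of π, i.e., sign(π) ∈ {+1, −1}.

Orbit of 66 under x↦99x: [66, 112, 220, 44, 157, 229, 194]… (length divides ord_247(99)).
π_99 has 12 disjoint cycles with lengths [36, 36, 36, 36, 36, 36, 9, 9, 4, 4, 4, 1] on {0,…,246}.
12 cycles on 247: each ℓ→(−1)^(ℓ−1), product (−1)^235 = -1.
(99|247)_J = -1 (Zolotarev's lemma cross-check).

-1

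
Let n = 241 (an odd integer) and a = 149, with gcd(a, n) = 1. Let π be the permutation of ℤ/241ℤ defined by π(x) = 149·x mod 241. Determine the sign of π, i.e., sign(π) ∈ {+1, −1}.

Trace 185: π^k(185) = [185, 91, 63, 229, 140, 134, 204] for k=0..6.
Cycle lengths of π_149 on ℤ/241ℤ: [240, 1]; 2 cycles in total.
n − c = 241 − 2 = 239; sign = (−1)^239 = -1.
Check: (149/241) = -1 by Zolotarev.

-1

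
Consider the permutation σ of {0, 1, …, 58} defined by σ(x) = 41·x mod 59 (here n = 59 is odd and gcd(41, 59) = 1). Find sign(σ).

Orbit of 16 under x↦41x: [16, 7, 51, 26, 4, 46, 57]… (length divides ord_59(41)).
Decompose π into cycles: lengths [29, 29, 1] (3 cycles, including the fixed point 0).
59 − 3 = 56 transpositions; sign(π) = (−1)^56 = +1.

+1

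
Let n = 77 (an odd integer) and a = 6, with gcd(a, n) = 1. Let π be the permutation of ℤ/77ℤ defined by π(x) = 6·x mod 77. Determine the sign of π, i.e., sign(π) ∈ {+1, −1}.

Orbit of 62 under x↦6x: [62, 64, 76, 71, 41, 15, 13]… (length divides ord_77(6)).
Decompose π into cycles: lengths [10, 10, 10, 10, 10, 10, 10, 2, 2, 2, 1] (11 cycles, including the fixed point 0).
11 cycles on 77: each ℓ→(−1)^(ℓ−1), product (−1)^66 = +1.
(6|77)_J = +1 (Zolotarev's lemma cross-check).

+1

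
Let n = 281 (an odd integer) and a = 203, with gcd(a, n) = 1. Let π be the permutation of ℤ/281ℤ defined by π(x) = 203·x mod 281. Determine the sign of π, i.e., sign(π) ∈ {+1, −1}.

Orbit of 123 under x↦203x: [123, 241, 29, 267, 249, 248, 45]… (length divides ord_281(203)).
π_203 has 3 disjoint cycles with lengths [140, 140, 1] on {0,…,280}.
With 3 cycles on 281 points, sign = (−1)^{281−3} = +1.

+1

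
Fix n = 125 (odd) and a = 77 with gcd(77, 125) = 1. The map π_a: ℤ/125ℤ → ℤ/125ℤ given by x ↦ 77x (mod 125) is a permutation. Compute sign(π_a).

-1

Orbit of 17 under x↦77x: [17, 59, 43, 61, 72, 44, 13]… (length divides ord_125(77)).
4 cycles of lengths [100, 20, 4, 1].
sign(π) = (−1)^{n − #cycles} = (−1)^{125−4} = (−1)^121 = -1.
The Jacobi symbol (77|125) = -1 (Zolotarev) agrees.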